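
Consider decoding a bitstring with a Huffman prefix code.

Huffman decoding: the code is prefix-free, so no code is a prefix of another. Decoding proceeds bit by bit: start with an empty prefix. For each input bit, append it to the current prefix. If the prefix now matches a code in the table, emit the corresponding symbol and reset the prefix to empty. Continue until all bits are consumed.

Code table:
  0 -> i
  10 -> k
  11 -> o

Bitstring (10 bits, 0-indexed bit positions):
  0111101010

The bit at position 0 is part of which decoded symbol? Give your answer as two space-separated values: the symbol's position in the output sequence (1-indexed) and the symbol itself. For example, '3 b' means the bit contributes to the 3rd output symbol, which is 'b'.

Answer: 1 i

Derivation:
Bit 0: prefix='0' -> emit 'i', reset
Bit 1: prefix='1' (no match yet)
Bit 2: prefix='11' -> emit 'o', reset
Bit 3: prefix='1' (no match yet)
Bit 4: prefix='11' -> emit 'o', reset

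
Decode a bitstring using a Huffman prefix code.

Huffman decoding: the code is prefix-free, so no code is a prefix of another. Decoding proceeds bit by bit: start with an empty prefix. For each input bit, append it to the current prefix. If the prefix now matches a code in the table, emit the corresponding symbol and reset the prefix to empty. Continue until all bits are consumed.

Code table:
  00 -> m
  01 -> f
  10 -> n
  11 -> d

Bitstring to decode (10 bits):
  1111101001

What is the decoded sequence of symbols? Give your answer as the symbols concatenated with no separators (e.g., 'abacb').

Answer: ddnnf

Derivation:
Bit 0: prefix='1' (no match yet)
Bit 1: prefix='11' -> emit 'd', reset
Bit 2: prefix='1' (no match yet)
Bit 3: prefix='11' -> emit 'd', reset
Bit 4: prefix='1' (no match yet)
Bit 5: prefix='10' -> emit 'n', reset
Bit 6: prefix='1' (no match yet)
Bit 7: prefix='10' -> emit 'n', reset
Bit 8: prefix='0' (no match yet)
Bit 9: prefix='01' -> emit 'f', reset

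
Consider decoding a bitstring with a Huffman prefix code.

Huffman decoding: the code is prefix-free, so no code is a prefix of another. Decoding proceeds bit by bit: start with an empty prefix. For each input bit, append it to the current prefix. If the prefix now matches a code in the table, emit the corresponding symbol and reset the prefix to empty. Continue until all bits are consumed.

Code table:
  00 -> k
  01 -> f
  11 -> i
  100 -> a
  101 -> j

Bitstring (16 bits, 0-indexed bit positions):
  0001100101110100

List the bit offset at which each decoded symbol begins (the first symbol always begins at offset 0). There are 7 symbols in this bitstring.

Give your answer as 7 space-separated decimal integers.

Answer: 0 2 4 7 10 12 14

Derivation:
Bit 0: prefix='0' (no match yet)
Bit 1: prefix='00' -> emit 'k', reset
Bit 2: prefix='0' (no match yet)
Bit 3: prefix='01' -> emit 'f', reset
Bit 4: prefix='1' (no match yet)
Bit 5: prefix='10' (no match yet)
Bit 6: prefix='100' -> emit 'a', reset
Bit 7: prefix='1' (no match yet)
Bit 8: prefix='10' (no match yet)
Bit 9: prefix='101' -> emit 'j', reset
Bit 10: prefix='1' (no match yet)
Bit 11: prefix='11' -> emit 'i', reset
Bit 12: prefix='0' (no match yet)
Bit 13: prefix='01' -> emit 'f', reset
Bit 14: prefix='0' (no match yet)
Bit 15: prefix='00' -> emit 'k', reset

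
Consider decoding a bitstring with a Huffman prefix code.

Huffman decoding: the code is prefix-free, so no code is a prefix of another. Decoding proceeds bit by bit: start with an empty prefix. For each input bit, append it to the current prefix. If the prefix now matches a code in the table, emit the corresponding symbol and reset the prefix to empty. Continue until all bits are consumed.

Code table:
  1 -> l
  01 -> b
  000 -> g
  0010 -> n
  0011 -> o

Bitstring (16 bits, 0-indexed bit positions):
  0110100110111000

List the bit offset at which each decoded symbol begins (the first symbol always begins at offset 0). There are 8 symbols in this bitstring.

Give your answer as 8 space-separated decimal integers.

Bit 0: prefix='0' (no match yet)
Bit 1: prefix='01' -> emit 'b', reset
Bit 2: prefix='1' -> emit 'l', reset
Bit 3: prefix='0' (no match yet)
Bit 4: prefix='01' -> emit 'b', reset
Bit 5: prefix='0' (no match yet)
Bit 6: prefix='00' (no match yet)
Bit 7: prefix='001' (no match yet)
Bit 8: prefix='0011' -> emit 'o', reset
Bit 9: prefix='0' (no match yet)
Bit 10: prefix='01' -> emit 'b', reset
Bit 11: prefix='1' -> emit 'l', reset
Bit 12: prefix='1' -> emit 'l', reset
Bit 13: prefix='0' (no match yet)
Bit 14: prefix='00' (no match yet)
Bit 15: prefix='000' -> emit 'g', reset

Answer: 0 2 3 5 9 11 12 13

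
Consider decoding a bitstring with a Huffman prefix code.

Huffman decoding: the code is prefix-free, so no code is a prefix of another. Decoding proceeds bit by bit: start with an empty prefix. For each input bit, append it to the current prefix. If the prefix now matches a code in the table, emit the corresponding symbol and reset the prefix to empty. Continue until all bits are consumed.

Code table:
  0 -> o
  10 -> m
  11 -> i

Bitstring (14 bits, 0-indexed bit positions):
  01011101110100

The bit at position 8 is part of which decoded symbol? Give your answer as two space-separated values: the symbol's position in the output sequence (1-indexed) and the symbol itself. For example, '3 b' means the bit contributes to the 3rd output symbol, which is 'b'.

Bit 0: prefix='0' -> emit 'o', reset
Bit 1: prefix='1' (no match yet)
Bit 2: prefix='10' -> emit 'm', reset
Bit 3: prefix='1' (no match yet)
Bit 4: prefix='11' -> emit 'i', reset
Bit 5: prefix='1' (no match yet)
Bit 6: prefix='10' -> emit 'm', reset
Bit 7: prefix='1' (no match yet)
Bit 8: prefix='11' -> emit 'i', reset
Bit 9: prefix='1' (no match yet)
Bit 10: prefix='10' -> emit 'm', reset
Bit 11: prefix='1' (no match yet)
Bit 12: prefix='10' -> emit 'm', reset

Answer: 5 i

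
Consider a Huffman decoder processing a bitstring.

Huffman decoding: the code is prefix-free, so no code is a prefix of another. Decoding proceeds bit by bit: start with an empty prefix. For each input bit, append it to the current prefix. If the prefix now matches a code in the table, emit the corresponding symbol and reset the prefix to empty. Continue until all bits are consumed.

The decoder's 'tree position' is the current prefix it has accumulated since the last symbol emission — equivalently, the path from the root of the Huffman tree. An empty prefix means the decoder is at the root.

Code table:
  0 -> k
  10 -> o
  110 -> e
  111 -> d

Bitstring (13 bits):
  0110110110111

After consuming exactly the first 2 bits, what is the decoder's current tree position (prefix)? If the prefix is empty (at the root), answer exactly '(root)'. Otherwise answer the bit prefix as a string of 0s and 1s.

Answer: 1

Derivation:
Bit 0: prefix='0' -> emit 'k', reset
Bit 1: prefix='1' (no match yet)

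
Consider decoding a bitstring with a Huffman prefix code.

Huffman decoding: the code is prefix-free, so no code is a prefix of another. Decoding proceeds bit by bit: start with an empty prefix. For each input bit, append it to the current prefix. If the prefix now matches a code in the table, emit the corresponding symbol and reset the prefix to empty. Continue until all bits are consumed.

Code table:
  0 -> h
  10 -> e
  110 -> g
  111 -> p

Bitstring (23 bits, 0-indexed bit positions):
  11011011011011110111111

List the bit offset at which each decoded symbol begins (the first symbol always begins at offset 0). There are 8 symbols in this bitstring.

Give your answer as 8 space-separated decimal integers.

Answer: 0 3 6 9 12 15 17 20

Derivation:
Bit 0: prefix='1' (no match yet)
Bit 1: prefix='11' (no match yet)
Bit 2: prefix='110' -> emit 'g', reset
Bit 3: prefix='1' (no match yet)
Bit 4: prefix='11' (no match yet)
Bit 5: prefix='110' -> emit 'g', reset
Bit 6: prefix='1' (no match yet)
Bit 7: prefix='11' (no match yet)
Bit 8: prefix='110' -> emit 'g', reset
Bit 9: prefix='1' (no match yet)
Bit 10: prefix='11' (no match yet)
Bit 11: prefix='110' -> emit 'g', reset
Bit 12: prefix='1' (no match yet)
Bit 13: prefix='11' (no match yet)
Bit 14: prefix='111' -> emit 'p', reset
Bit 15: prefix='1' (no match yet)
Bit 16: prefix='10' -> emit 'e', reset
Bit 17: prefix='1' (no match yet)
Bit 18: prefix='11' (no match yet)
Bit 19: prefix='111' -> emit 'p', reset
Bit 20: prefix='1' (no match yet)
Bit 21: prefix='11' (no match yet)
Bit 22: prefix='111' -> emit 'p', reset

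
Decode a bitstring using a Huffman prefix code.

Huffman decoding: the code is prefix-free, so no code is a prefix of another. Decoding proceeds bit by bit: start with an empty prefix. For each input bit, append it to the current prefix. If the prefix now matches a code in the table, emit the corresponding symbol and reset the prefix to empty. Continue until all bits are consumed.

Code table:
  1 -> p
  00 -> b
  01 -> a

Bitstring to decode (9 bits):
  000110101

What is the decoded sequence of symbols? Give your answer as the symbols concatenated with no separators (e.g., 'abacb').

Answer: bapaa

Derivation:
Bit 0: prefix='0' (no match yet)
Bit 1: prefix='00' -> emit 'b', reset
Bit 2: prefix='0' (no match yet)
Bit 3: prefix='01' -> emit 'a', reset
Bit 4: prefix='1' -> emit 'p', reset
Bit 5: prefix='0' (no match yet)
Bit 6: prefix='01' -> emit 'a', reset
Bit 7: prefix='0' (no match yet)
Bit 8: prefix='01' -> emit 'a', reset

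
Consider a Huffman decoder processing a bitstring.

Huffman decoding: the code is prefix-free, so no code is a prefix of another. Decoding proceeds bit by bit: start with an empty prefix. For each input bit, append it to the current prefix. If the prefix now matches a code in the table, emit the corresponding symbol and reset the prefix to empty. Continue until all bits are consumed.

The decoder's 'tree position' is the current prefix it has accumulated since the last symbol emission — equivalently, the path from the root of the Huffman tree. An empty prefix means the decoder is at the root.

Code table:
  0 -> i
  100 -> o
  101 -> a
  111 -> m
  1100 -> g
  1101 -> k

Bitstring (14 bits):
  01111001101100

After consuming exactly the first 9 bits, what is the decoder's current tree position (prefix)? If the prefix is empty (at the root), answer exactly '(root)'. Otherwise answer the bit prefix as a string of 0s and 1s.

Bit 0: prefix='0' -> emit 'i', reset
Bit 1: prefix='1' (no match yet)
Bit 2: prefix='11' (no match yet)
Bit 3: prefix='111' -> emit 'm', reset
Bit 4: prefix='1' (no match yet)
Bit 5: prefix='10' (no match yet)
Bit 6: prefix='100' -> emit 'o', reset
Bit 7: prefix='1' (no match yet)
Bit 8: prefix='11' (no match yet)

Answer: 11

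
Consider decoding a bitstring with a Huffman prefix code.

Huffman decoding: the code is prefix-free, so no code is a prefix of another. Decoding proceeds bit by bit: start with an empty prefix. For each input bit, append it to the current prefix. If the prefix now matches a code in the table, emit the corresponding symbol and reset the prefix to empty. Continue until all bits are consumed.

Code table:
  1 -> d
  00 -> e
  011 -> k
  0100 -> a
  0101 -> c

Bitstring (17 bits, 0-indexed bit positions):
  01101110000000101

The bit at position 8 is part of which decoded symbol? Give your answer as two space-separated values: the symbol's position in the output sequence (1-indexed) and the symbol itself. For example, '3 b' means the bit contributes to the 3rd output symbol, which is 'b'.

Bit 0: prefix='0' (no match yet)
Bit 1: prefix='01' (no match yet)
Bit 2: prefix='011' -> emit 'k', reset
Bit 3: prefix='0' (no match yet)
Bit 4: prefix='01' (no match yet)
Bit 5: prefix='011' -> emit 'k', reset
Bit 6: prefix='1' -> emit 'd', reset
Bit 7: prefix='0' (no match yet)
Bit 8: prefix='00' -> emit 'e', reset
Bit 9: prefix='0' (no match yet)
Bit 10: prefix='00' -> emit 'e', reset
Bit 11: prefix='0' (no match yet)
Bit 12: prefix='00' -> emit 'e', reset

Answer: 4 e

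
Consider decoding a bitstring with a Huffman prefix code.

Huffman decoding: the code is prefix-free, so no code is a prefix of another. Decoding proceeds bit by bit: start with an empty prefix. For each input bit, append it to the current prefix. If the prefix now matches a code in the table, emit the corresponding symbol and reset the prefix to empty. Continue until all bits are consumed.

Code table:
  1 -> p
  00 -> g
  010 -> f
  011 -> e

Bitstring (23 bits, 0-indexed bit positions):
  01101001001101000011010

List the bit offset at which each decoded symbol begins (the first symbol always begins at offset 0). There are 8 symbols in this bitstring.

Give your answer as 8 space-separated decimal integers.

Answer: 0 3 6 9 12 15 17 20

Derivation:
Bit 0: prefix='0' (no match yet)
Bit 1: prefix='01' (no match yet)
Bit 2: prefix='011' -> emit 'e', reset
Bit 3: prefix='0' (no match yet)
Bit 4: prefix='01' (no match yet)
Bit 5: prefix='010' -> emit 'f', reset
Bit 6: prefix='0' (no match yet)
Bit 7: prefix='01' (no match yet)
Bit 8: prefix='010' -> emit 'f', reset
Bit 9: prefix='0' (no match yet)
Bit 10: prefix='01' (no match yet)
Bit 11: prefix='011' -> emit 'e', reset
Bit 12: prefix='0' (no match yet)
Bit 13: prefix='01' (no match yet)
Bit 14: prefix='010' -> emit 'f', reset
Bit 15: prefix='0' (no match yet)
Bit 16: prefix='00' -> emit 'g', reset
Bit 17: prefix='0' (no match yet)
Bit 18: prefix='01' (no match yet)
Bit 19: prefix='011' -> emit 'e', reset
Bit 20: prefix='0' (no match yet)
Bit 21: prefix='01' (no match yet)
Bit 22: prefix='010' -> emit 'f', reset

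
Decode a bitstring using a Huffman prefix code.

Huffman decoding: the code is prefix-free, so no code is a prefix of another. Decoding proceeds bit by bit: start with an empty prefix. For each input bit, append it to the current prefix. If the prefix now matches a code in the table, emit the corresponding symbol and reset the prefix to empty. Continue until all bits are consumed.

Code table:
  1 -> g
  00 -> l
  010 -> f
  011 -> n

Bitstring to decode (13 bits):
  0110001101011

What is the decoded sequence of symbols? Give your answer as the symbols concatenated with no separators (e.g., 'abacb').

Bit 0: prefix='0' (no match yet)
Bit 1: prefix='01' (no match yet)
Bit 2: prefix='011' -> emit 'n', reset
Bit 3: prefix='0' (no match yet)
Bit 4: prefix='00' -> emit 'l', reset
Bit 5: prefix='0' (no match yet)
Bit 6: prefix='01' (no match yet)
Bit 7: prefix='011' -> emit 'n', reset
Bit 8: prefix='0' (no match yet)
Bit 9: prefix='01' (no match yet)
Bit 10: prefix='010' -> emit 'f', reset
Bit 11: prefix='1' -> emit 'g', reset
Bit 12: prefix='1' -> emit 'g', reset

Answer: nlnfgg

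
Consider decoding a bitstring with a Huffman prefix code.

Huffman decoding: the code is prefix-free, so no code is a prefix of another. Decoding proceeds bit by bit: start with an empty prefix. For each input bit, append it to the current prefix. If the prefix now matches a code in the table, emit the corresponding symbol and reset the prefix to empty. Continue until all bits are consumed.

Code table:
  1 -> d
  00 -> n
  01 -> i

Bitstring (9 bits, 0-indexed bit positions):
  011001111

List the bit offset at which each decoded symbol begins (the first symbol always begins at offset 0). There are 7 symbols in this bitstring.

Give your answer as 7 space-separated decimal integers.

Answer: 0 2 3 5 6 7 8

Derivation:
Bit 0: prefix='0' (no match yet)
Bit 1: prefix='01' -> emit 'i', reset
Bit 2: prefix='1' -> emit 'd', reset
Bit 3: prefix='0' (no match yet)
Bit 4: prefix='00' -> emit 'n', reset
Bit 5: prefix='1' -> emit 'd', reset
Bit 6: prefix='1' -> emit 'd', reset
Bit 7: prefix='1' -> emit 'd', reset
Bit 8: prefix='1' -> emit 'd', reset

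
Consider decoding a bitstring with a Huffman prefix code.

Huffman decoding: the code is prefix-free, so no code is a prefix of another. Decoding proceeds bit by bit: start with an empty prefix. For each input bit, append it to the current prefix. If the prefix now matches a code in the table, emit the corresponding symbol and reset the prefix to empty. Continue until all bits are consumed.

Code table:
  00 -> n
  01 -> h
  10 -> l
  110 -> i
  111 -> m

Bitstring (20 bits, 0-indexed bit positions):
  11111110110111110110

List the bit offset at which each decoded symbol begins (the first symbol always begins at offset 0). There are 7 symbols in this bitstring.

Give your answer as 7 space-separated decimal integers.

Bit 0: prefix='1' (no match yet)
Bit 1: prefix='11' (no match yet)
Bit 2: prefix='111' -> emit 'm', reset
Bit 3: prefix='1' (no match yet)
Bit 4: prefix='11' (no match yet)
Bit 5: prefix='111' -> emit 'm', reset
Bit 6: prefix='1' (no match yet)
Bit 7: prefix='10' -> emit 'l', reset
Bit 8: prefix='1' (no match yet)
Bit 9: prefix='11' (no match yet)
Bit 10: prefix='110' -> emit 'i', reset
Bit 11: prefix='1' (no match yet)
Bit 12: prefix='11' (no match yet)
Bit 13: prefix='111' -> emit 'm', reset
Bit 14: prefix='1' (no match yet)
Bit 15: prefix='11' (no match yet)
Bit 16: prefix='110' -> emit 'i', reset
Bit 17: prefix='1' (no match yet)
Bit 18: prefix='11' (no match yet)
Bit 19: prefix='110' -> emit 'i', reset

Answer: 0 3 6 8 11 14 17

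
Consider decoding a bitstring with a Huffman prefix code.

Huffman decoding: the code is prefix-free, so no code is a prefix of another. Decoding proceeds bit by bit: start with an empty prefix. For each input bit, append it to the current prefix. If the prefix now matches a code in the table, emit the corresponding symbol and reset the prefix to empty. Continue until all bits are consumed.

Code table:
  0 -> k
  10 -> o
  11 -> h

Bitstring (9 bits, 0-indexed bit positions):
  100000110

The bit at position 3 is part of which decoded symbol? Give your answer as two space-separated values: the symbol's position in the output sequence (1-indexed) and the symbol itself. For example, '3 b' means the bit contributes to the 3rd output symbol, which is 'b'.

Answer: 3 k

Derivation:
Bit 0: prefix='1' (no match yet)
Bit 1: prefix='10' -> emit 'o', reset
Bit 2: prefix='0' -> emit 'k', reset
Bit 3: prefix='0' -> emit 'k', reset
Bit 4: prefix='0' -> emit 'k', reset
Bit 5: prefix='0' -> emit 'k', reset
Bit 6: prefix='1' (no match yet)
Bit 7: prefix='11' -> emit 'h', reset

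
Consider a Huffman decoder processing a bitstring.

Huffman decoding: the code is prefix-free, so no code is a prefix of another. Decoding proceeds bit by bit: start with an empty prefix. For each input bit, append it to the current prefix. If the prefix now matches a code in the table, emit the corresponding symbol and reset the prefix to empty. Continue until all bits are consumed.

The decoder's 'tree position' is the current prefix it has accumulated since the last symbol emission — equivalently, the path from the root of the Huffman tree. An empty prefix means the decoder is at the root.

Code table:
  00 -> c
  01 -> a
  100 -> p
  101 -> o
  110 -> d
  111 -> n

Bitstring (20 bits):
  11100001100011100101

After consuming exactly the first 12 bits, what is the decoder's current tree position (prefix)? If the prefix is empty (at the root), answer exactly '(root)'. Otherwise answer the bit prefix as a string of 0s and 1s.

Bit 0: prefix='1' (no match yet)
Bit 1: prefix='11' (no match yet)
Bit 2: prefix='111' -> emit 'n', reset
Bit 3: prefix='0' (no match yet)
Bit 4: prefix='00' -> emit 'c', reset
Bit 5: prefix='0' (no match yet)
Bit 6: prefix='00' -> emit 'c', reset
Bit 7: prefix='1' (no match yet)
Bit 8: prefix='11' (no match yet)
Bit 9: prefix='110' -> emit 'd', reset
Bit 10: prefix='0' (no match yet)
Bit 11: prefix='00' -> emit 'c', reset

Answer: (root)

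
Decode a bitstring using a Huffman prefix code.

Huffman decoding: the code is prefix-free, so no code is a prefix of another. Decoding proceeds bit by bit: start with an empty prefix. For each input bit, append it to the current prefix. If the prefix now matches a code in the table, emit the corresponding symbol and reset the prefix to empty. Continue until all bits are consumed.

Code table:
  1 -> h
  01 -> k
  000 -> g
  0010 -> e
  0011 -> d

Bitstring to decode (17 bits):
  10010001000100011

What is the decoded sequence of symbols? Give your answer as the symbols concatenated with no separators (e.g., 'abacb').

Bit 0: prefix='1' -> emit 'h', reset
Bit 1: prefix='0' (no match yet)
Bit 2: prefix='00' (no match yet)
Bit 3: prefix='001' (no match yet)
Bit 4: prefix='0010' -> emit 'e', reset
Bit 5: prefix='0' (no match yet)
Bit 6: prefix='00' (no match yet)
Bit 7: prefix='001' (no match yet)
Bit 8: prefix='0010' -> emit 'e', reset
Bit 9: prefix='0' (no match yet)
Bit 10: prefix='00' (no match yet)
Bit 11: prefix='001' (no match yet)
Bit 12: prefix='0010' -> emit 'e', reset
Bit 13: prefix='0' (no match yet)
Bit 14: prefix='00' (no match yet)
Bit 15: prefix='001' (no match yet)
Bit 16: prefix='0011' -> emit 'd', reset

Answer: heeed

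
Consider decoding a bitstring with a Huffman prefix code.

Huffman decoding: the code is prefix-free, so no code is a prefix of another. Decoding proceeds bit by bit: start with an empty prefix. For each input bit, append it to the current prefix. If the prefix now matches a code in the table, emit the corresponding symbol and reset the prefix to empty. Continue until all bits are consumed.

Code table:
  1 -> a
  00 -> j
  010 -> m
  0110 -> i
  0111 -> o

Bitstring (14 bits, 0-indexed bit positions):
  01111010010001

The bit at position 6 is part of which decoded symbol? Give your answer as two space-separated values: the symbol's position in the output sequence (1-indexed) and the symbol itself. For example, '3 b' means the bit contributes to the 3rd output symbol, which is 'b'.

Bit 0: prefix='0' (no match yet)
Bit 1: prefix='01' (no match yet)
Bit 2: prefix='011' (no match yet)
Bit 3: prefix='0111' -> emit 'o', reset
Bit 4: prefix='1' -> emit 'a', reset
Bit 5: prefix='0' (no match yet)
Bit 6: prefix='01' (no match yet)
Bit 7: prefix='010' -> emit 'm', reset
Bit 8: prefix='0' (no match yet)
Bit 9: prefix='01' (no match yet)
Bit 10: prefix='010' -> emit 'm', reset

Answer: 3 m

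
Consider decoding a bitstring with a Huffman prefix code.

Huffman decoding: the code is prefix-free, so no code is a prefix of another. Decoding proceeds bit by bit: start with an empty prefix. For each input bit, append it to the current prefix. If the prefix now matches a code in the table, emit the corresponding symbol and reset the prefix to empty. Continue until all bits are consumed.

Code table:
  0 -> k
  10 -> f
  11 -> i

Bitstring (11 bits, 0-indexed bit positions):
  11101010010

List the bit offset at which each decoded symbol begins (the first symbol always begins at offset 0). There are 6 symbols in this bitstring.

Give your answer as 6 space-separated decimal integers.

Answer: 0 2 4 6 8 9

Derivation:
Bit 0: prefix='1' (no match yet)
Bit 1: prefix='11' -> emit 'i', reset
Bit 2: prefix='1' (no match yet)
Bit 3: prefix='10' -> emit 'f', reset
Bit 4: prefix='1' (no match yet)
Bit 5: prefix='10' -> emit 'f', reset
Bit 6: prefix='1' (no match yet)
Bit 7: prefix='10' -> emit 'f', reset
Bit 8: prefix='0' -> emit 'k', reset
Bit 9: prefix='1' (no match yet)
Bit 10: prefix='10' -> emit 'f', reset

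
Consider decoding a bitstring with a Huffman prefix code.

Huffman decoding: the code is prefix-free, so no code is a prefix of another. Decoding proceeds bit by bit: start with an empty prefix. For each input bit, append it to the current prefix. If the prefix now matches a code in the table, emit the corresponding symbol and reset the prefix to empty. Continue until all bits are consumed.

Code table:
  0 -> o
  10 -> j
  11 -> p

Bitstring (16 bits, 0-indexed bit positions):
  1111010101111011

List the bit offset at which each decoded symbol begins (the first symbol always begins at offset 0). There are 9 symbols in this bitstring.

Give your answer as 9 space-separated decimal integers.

Answer: 0 2 4 5 7 9 11 13 14

Derivation:
Bit 0: prefix='1' (no match yet)
Bit 1: prefix='11' -> emit 'p', reset
Bit 2: prefix='1' (no match yet)
Bit 3: prefix='11' -> emit 'p', reset
Bit 4: prefix='0' -> emit 'o', reset
Bit 5: prefix='1' (no match yet)
Bit 6: prefix='10' -> emit 'j', reset
Bit 7: prefix='1' (no match yet)
Bit 8: prefix='10' -> emit 'j', reset
Bit 9: prefix='1' (no match yet)
Bit 10: prefix='11' -> emit 'p', reset
Bit 11: prefix='1' (no match yet)
Bit 12: prefix='11' -> emit 'p', reset
Bit 13: prefix='0' -> emit 'o', reset
Bit 14: prefix='1' (no match yet)
Bit 15: prefix='11' -> emit 'p', reset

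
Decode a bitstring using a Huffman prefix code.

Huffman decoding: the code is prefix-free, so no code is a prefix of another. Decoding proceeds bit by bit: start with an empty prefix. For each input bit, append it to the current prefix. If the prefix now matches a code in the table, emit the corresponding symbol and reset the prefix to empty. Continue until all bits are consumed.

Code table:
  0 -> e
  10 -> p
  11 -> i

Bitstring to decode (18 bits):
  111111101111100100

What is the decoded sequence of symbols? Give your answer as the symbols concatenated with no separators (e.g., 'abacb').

Answer: iiipiipepe

Derivation:
Bit 0: prefix='1' (no match yet)
Bit 1: prefix='11' -> emit 'i', reset
Bit 2: prefix='1' (no match yet)
Bit 3: prefix='11' -> emit 'i', reset
Bit 4: prefix='1' (no match yet)
Bit 5: prefix='11' -> emit 'i', reset
Bit 6: prefix='1' (no match yet)
Bit 7: prefix='10' -> emit 'p', reset
Bit 8: prefix='1' (no match yet)
Bit 9: prefix='11' -> emit 'i', reset
Bit 10: prefix='1' (no match yet)
Bit 11: prefix='11' -> emit 'i', reset
Bit 12: prefix='1' (no match yet)
Bit 13: prefix='10' -> emit 'p', reset
Bit 14: prefix='0' -> emit 'e', reset
Bit 15: prefix='1' (no match yet)
Bit 16: prefix='10' -> emit 'p', reset
Bit 17: prefix='0' -> emit 'e', reset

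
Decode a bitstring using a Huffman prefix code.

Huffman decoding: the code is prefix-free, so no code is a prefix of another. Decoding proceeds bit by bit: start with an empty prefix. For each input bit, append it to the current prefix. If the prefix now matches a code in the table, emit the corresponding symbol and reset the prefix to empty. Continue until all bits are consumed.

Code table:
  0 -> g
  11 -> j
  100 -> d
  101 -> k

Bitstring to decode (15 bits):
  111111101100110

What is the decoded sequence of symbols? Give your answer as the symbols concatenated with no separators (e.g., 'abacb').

Bit 0: prefix='1' (no match yet)
Bit 1: prefix='11' -> emit 'j', reset
Bit 2: prefix='1' (no match yet)
Bit 3: prefix='11' -> emit 'j', reset
Bit 4: prefix='1' (no match yet)
Bit 5: prefix='11' -> emit 'j', reset
Bit 6: prefix='1' (no match yet)
Bit 7: prefix='10' (no match yet)
Bit 8: prefix='101' -> emit 'k', reset
Bit 9: prefix='1' (no match yet)
Bit 10: prefix='10' (no match yet)
Bit 11: prefix='100' -> emit 'd', reset
Bit 12: prefix='1' (no match yet)
Bit 13: prefix='11' -> emit 'j', reset
Bit 14: prefix='0' -> emit 'g', reset

Answer: jjjkdjg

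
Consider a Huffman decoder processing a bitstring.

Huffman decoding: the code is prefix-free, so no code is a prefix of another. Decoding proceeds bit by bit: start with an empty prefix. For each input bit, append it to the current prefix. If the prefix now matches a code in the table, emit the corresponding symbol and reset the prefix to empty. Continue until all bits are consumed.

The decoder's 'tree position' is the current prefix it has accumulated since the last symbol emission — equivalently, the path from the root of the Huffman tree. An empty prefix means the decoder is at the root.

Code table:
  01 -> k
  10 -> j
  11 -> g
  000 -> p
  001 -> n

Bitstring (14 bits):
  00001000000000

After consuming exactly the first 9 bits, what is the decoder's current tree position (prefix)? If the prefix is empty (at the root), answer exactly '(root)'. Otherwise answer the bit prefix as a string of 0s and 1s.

Bit 0: prefix='0' (no match yet)
Bit 1: prefix='00' (no match yet)
Bit 2: prefix='000' -> emit 'p', reset
Bit 3: prefix='0' (no match yet)
Bit 4: prefix='01' -> emit 'k', reset
Bit 5: prefix='0' (no match yet)
Bit 6: prefix='00' (no match yet)
Bit 7: prefix='000' -> emit 'p', reset
Bit 8: prefix='0' (no match yet)

Answer: 0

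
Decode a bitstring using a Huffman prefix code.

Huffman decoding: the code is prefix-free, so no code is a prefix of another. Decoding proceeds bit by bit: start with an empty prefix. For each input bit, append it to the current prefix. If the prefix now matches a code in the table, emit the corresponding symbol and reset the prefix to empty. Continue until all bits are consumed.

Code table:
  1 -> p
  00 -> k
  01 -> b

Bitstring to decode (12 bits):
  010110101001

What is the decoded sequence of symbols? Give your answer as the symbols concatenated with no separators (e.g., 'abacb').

Bit 0: prefix='0' (no match yet)
Bit 1: prefix='01' -> emit 'b', reset
Bit 2: prefix='0' (no match yet)
Bit 3: prefix='01' -> emit 'b', reset
Bit 4: prefix='1' -> emit 'p', reset
Bit 5: prefix='0' (no match yet)
Bit 6: prefix='01' -> emit 'b', reset
Bit 7: prefix='0' (no match yet)
Bit 8: prefix='01' -> emit 'b', reset
Bit 9: prefix='0' (no match yet)
Bit 10: prefix='00' -> emit 'k', reset
Bit 11: prefix='1' -> emit 'p', reset

Answer: bbpbbkp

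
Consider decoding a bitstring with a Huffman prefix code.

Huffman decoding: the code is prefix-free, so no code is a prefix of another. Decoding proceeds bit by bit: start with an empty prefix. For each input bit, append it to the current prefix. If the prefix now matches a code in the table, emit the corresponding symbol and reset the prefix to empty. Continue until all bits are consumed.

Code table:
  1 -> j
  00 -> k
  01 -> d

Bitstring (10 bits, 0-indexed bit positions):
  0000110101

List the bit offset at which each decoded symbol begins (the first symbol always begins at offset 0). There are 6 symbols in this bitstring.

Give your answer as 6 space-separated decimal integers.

Answer: 0 2 4 5 6 8

Derivation:
Bit 0: prefix='0' (no match yet)
Bit 1: prefix='00' -> emit 'k', reset
Bit 2: prefix='0' (no match yet)
Bit 3: prefix='00' -> emit 'k', reset
Bit 4: prefix='1' -> emit 'j', reset
Bit 5: prefix='1' -> emit 'j', reset
Bit 6: prefix='0' (no match yet)
Bit 7: prefix='01' -> emit 'd', reset
Bit 8: prefix='0' (no match yet)
Bit 9: prefix='01' -> emit 'd', reset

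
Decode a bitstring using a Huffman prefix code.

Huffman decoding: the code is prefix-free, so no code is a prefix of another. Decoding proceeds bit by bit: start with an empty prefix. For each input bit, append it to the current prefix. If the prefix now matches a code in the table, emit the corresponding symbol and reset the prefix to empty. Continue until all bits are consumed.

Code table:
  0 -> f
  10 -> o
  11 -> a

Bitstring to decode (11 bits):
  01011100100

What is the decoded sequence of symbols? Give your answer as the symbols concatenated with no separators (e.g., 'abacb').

Bit 0: prefix='0' -> emit 'f', reset
Bit 1: prefix='1' (no match yet)
Bit 2: prefix='10' -> emit 'o', reset
Bit 3: prefix='1' (no match yet)
Bit 4: prefix='11' -> emit 'a', reset
Bit 5: prefix='1' (no match yet)
Bit 6: prefix='10' -> emit 'o', reset
Bit 7: prefix='0' -> emit 'f', reset
Bit 8: prefix='1' (no match yet)
Bit 9: prefix='10' -> emit 'o', reset
Bit 10: prefix='0' -> emit 'f', reset

Answer: foaofof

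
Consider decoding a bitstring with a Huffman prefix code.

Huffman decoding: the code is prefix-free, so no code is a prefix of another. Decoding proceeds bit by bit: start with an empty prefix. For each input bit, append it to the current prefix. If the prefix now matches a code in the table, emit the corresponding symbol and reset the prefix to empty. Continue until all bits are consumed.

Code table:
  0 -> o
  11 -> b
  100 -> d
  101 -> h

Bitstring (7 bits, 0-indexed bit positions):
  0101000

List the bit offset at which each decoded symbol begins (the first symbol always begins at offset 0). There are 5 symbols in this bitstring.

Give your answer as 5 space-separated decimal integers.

Bit 0: prefix='0' -> emit 'o', reset
Bit 1: prefix='1' (no match yet)
Bit 2: prefix='10' (no match yet)
Bit 3: prefix='101' -> emit 'h', reset
Bit 4: prefix='0' -> emit 'o', reset
Bit 5: prefix='0' -> emit 'o', reset
Bit 6: prefix='0' -> emit 'o', reset

Answer: 0 1 4 5 6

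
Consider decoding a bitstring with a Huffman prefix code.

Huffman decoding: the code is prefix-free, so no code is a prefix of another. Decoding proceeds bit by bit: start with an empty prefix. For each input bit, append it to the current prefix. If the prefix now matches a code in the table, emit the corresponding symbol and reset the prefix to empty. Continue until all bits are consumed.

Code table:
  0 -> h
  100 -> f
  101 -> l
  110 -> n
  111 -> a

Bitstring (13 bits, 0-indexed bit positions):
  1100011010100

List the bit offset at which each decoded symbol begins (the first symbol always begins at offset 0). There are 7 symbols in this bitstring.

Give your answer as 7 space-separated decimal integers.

Answer: 0 3 4 5 8 11 12

Derivation:
Bit 0: prefix='1' (no match yet)
Bit 1: prefix='11' (no match yet)
Bit 2: prefix='110' -> emit 'n', reset
Bit 3: prefix='0' -> emit 'h', reset
Bit 4: prefix='0' -> emit 'h', reset
Bit 5: prefix='1' (no match yet)
Bit 6: prefix='11' (no match yet)
Bit 7: prefix='110' -> emit 'n', reset
Bit 8: prefix='1' (no match yet)
Bit 9: prefix='10' (no match yet)
Bit 10: prefix='101' -> emit 'l', reset
Bit 11: prefix='0' -> emit 'h', reset
Bit 12: prefix='0' -> emit 'h', reset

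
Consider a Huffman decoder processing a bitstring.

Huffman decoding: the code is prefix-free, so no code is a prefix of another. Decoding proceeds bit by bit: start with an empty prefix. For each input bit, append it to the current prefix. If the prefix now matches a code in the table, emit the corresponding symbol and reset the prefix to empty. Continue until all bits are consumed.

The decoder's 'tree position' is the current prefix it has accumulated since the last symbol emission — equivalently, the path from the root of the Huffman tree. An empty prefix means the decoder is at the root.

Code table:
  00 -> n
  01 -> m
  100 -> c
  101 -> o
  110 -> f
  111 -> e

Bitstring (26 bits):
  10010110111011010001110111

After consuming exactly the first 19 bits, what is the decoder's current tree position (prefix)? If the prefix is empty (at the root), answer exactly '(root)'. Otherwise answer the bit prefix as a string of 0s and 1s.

Bit 0: prefix='1' (no match yet)
Bit 1: prefix='10' (no match yet)
Bit 2: prefix='100' -> emit 'c', reset
Bit 3: prefix='1' (no match yet)
Bit 4: prefix='10' (no match yet)
Bit 5: prefix='101' -> emit 'o', reset
Bit 6: prefix='1' (no match yet)
Bit 7: prefix='10' (no match yet)
Bit 8: prefix='101' -> emit 'o', reset
Bit 9: prefix='1' (no match yet)
Bit 10: prefix='11' (no match yet)
Bit 11: prefix='110' -> emit 'f', reset
Bit 12: prefix='1' (no match yet)
Bit 13: prefix='11' (no match yet)
Bit 14: prefix='110' -> emit 'f', reset
Bit 15: prefix='1' (no match yet)
Bit 16: prefix='10' (no match yet)
Bit 17: prefix='100' -> emit 'c', reset
Bit 18: prefix='0' (no match yet)

Answer: 0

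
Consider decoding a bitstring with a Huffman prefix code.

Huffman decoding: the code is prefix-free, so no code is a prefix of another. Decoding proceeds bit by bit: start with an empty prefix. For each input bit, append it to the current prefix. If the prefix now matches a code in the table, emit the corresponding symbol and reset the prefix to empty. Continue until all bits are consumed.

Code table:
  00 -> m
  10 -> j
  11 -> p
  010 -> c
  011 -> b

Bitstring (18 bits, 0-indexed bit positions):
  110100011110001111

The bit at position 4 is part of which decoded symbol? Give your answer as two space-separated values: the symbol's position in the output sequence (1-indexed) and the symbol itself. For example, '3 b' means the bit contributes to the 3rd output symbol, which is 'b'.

Bit 0: prefix='1' (no match yet)
Bit 1: prefix='11' -> emit 'p', reset
Bit 2: prefix='0' (no match yet)
Bit 3: prefix='01' (no match yet)
Bit 4: prefix='010' -> emit 'c', reset
Bit 5: prefix='0' (no match yet)
Bit 6: prefix='00' -> emit 'm', reset
Bit 7: prefix='1' (no match yet)
Bit 8: prefix='11' -> emit 'p', reset

Answer: 2 c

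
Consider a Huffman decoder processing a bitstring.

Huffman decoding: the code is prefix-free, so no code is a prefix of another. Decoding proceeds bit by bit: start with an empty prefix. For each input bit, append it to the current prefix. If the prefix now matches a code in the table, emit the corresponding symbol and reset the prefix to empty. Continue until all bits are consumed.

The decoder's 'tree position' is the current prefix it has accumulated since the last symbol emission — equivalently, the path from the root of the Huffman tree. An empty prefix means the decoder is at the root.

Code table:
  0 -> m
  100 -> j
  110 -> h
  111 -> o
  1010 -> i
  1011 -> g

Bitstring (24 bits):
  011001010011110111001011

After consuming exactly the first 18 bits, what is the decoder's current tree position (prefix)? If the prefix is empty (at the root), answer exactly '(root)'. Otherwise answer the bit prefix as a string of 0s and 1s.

Bit 0: prefix='0' -> emit 'm', reset
Bit 1: prefix='1' (no match yet)
Bit 2: prefix='11' (no match yet)
Bit 3: prefix='110' -> emit 'h', reset
Bit 4: prefix='0' -> emit 'm', reset
Bit 5: prefix='1' (no match yet)
Bit 6: prefix='10' (no match yet)
Bit 7: prefix='101' (no match yet)
Bit 8: prefix='1010' -> emit 'i', reset
Bit 9: prefix='0' -> emit 'm', reset
Bit 10: prefix='1' (no match yet)
Bit 11: prefix='11' (no match yet)
Bit 12: prefix='111' -> emit 'o', reset
Bit 13: prefix='1' (no match yet)
Bit 14: prefix='10' (no match yet)
Bit 15: prefix='101' (no match yet)
Bit 16: prefix='1011' -> emit 'g', reset
Bit 17: prefix='1' (no match yet)

Answer: 1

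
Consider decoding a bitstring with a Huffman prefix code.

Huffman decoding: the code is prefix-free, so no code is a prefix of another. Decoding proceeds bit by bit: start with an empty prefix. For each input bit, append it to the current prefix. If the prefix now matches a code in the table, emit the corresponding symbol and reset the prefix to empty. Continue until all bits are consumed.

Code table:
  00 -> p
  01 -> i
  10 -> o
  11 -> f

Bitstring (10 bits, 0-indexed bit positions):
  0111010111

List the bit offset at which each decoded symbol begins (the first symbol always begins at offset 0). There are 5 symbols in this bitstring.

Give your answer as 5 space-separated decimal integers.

Answer: 0 2 4 6 8

Derivation:
Bit 0: prefix='0' (no match yet)
Bit 1: prefix='01' -> emit 'i', reset
Bit 2: prefix='1' (no match yet)
Bit 3: prefix='11' -> emit 'f', reset
Bit 4: prefix='0' (no match yet)
Bit 5: prefix='01' -> emit 'i', reset
Bit 6: prefix='0' (no match yet)
Bit 7: prefix='01' -> emit 'i', reset
Bit 8: prefix='1' (no match yet)
Bit 9: prefix='11' -> emit 'f', reset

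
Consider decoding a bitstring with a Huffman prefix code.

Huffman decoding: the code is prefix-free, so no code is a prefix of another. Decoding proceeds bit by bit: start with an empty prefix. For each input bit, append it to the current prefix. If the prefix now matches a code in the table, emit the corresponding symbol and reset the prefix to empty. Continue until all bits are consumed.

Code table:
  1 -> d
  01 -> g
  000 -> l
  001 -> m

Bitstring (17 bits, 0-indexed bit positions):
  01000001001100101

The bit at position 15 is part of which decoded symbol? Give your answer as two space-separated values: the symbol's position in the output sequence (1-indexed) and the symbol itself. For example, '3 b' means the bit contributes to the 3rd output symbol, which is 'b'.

Answer: 7 g

Derivation:
Bit 0: prefix='0' (no match yet)
Bit 1: prefix='01' -> emit 'g', reset
Bit 2: prefix='0' (no match yet)
Bit 3: prefix='00' (no match yet)
Bit 4: prefix='000' -> emit 'l', reset
Bit 5: prefix='0' (no match yet)
Bit 6: prefix='00' (no match yet)
Bit 7: prefix='001' -> emit 'm', reset
Bit 8: prefix='0' (no match yet)
Bit 9: prefix='00' (no match yet)
Bit 10: prefix='001' -> emit 'm', reset
Bit 11: prefix='1' -> emit 'd', reset
Bit 12: prefix='0' (no match yet)
Bit 13: prefix='00' (no match yet)
Bit 14: prefix='001' -> emit 'm', reset
Bit 15: prefix='0' (no match yet)
Bit 16: prefix='01' -> emit 'g', reset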